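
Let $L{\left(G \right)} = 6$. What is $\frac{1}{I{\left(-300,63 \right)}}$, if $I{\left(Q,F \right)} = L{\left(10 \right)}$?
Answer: $\frac{1}{6} \approx 0.16667$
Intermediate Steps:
$I{\left(Q,F \right)} = 6$
$\frac{1}{I{\left(-300,63 \right)}} = \frac{1}{6}$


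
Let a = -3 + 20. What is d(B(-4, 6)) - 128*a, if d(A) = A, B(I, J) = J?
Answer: -2170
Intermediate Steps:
a = 17
d(B(-4, 6)) - 128*a = 6 - 128*17 = 6 - 2176 = -2170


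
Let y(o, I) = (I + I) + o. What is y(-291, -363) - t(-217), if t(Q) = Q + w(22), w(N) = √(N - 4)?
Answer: -800 - 3*√2 ≈ -804.24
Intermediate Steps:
w(N) = √(-4 + N)
y(o, I) = o + 2*I (y(o, I) = 2*I + o = o + 2*I)
t(Q) = Q + 3*√2 (t(Q) = Q + √(-4 + 22) = Q + √18 = Q + 3*√2)
y(-291, -363) - t(-217) = (-291 + 2*(-363)) - (-217 + 3*√2) = (-291 - 726) + (217 - 3*√2) = -1017 + (217 - 3*√2) = -800 - 3*√2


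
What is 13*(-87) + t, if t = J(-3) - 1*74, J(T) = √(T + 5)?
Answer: -1205 + √2 ≈ -1203.6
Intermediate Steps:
J(T) = √(5 + T)
t = -74 + √2 (t = √(5 - 3) - 1*74 = √2 - 74 = -74 + √2 ≈ -72.586)
13*(-87) + t = 13*(-87) + (-74 + √2) = -1131 + (-74 + √2) = -1205 + √2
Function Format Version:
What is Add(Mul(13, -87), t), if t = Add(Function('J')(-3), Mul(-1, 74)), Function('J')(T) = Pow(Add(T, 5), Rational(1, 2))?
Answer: Add(-1205, Pow(2, Rational(1, 2))) ≈ -1203.6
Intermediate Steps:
Function('J')(T) = Pow(Add(5, T), Rational(1, 2))
t = Add(-74, Pow(2, Rational(1, 2))) (t = Add(Pow(Add(5, -3), Rational(1, 2)), Mul(-1, 74)) = Add(Pow(2, Rational(1, 2)), -74) = Add(-74, Pow(2, Rational(1, 2))) ≈ -72.586)
Add(Mul(13, -87), t) = Add(Mul(13, -87), Add(-74, Pow(2, Rational(1, 2)))) = Add(-1131, Add(-74, Pow(2, Rational(1, 2)))) = Add(-1205, Pow(2, Rational(1, 2)))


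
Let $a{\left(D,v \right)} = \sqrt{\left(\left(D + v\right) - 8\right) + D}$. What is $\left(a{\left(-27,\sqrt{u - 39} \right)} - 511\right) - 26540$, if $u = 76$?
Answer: $-27051 + i \sqrt{62 - \sqrt{37}} \approx -27051.0 + 7.4778 i$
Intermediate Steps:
$a{\left(D,v \right)} = \sqrt{-8 + v + 2 D}$ ($a{\left(D,v \right)} = \sqrt{\left(-8 + D + v\right) + D} = \sqrt{-8 + v + 2 D}$)
$\left(a{\left(-27,\sqrt{u - 39} \right)} - 511\right) - 26540 = \left(\sqrt{-8 + \sqrt{76 - 39} + 2 \left(-27\right)} - 511\right) - 26540 = \left(\sqrt{-8 + \sqrt{37} - 54} - 511\right) - 26540 = \left(\sqrt{-62 + \sqrt{37}} - 511\right) - 26540 = \left(-511 + \sqrt{-62 + \sqrt{37}}\right) - 26540 = -27051 + \sqrt{-62 + \sqrt{37}}$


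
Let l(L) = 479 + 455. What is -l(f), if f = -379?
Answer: -934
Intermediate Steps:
l(L) = 934
-l(f) = -1*934 = -934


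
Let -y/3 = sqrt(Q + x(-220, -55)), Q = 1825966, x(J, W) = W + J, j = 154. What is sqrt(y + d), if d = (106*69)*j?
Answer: sqrt(1126356 - 21*sqrt(37259)) ≈ 1059.4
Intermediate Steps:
x(J, W) = J + W
y = -21*sqrt(37259) (y = -3*sqrt(1825966 + (-220 - 55)) = -3*sqrt(1825966 - 275) = -21*sqrt(37259) ≈ -4053.5)
d = 1126356 (d = (106*69)*154 = 7314*154 = 1126356)
sqrt(y + d) = sqrt(-21*sqrt(37259) + 1126356) = sqrt(1126356 - 21*sqrt(37259))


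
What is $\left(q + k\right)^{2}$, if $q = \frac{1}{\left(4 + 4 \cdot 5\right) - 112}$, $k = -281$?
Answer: $\frac{611523441}{7744} \approx 78967.0$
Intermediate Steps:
$q = - \frac{1}{88}$ ($q = \frac{1}{\left(4 + 20\right) - 112} = \frac{1}{24 - 112} = \frac{1}{-88} = - \frac{1}{88} \approx -0.011364$)
$\left(q + k\right)^{2} = \left(- \frac{1}{88} - 281\right)^{2} = \left(- \frac{24729}{88}\right)^{2} = \frac{611523441}{7744}$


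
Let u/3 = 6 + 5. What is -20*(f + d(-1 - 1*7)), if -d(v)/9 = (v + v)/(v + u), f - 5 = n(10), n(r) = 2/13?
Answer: -14188/65 ≈ -218.28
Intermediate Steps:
n(r) = 2/13 (n(r) = 2*(1/13) = 2/13)
u = 33 (u = 3*(6 + 5) = 3*11 = 33)
f = 67/13 (f = 5 + 2/13 = 67/13 ≈ 5.1538)
d(v) = -18*v/(33 + v) (d(v) = -9*(v + v)/(v + 33) = -9*2*v/(33 + v) = -18*v/(33 + v))
-20*(f + d(-1 - 1*7)) = -20*(67/13 - 18*(-1 - 1*7)/(33 + (-1 - 1*7))) = -20*(67/13 - 18*(-1 - 7)/(33 + (-1 - 7))) = -20*(67/13 - 18*(-8)/(33 - 8)) = -20*(67/13 - 18*(-8)/25) = -20*(67/13 - 18*(-8)*1/25) = -20*(67/13 + 144/25) = -20*3547/325 = -14188/65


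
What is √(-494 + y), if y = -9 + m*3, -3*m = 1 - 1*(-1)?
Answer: I*√505 ≈ 22.472*I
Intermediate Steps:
m = -⅔ (m = -(1 - 1*(-1))/3 = -(1 + 1)/3 = -⅓*2 = -⅔ ≈ -0.66667)
y = -11 (y = -9 - ⅔*3 = -9 - 2 = -11)
√(-494 + y) = √(-494 - 11) = √(-505) = I*√505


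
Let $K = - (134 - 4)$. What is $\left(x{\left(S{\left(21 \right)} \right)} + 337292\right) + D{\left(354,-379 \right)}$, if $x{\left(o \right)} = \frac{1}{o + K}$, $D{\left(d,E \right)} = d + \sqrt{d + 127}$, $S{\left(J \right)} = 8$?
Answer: $\frac{41192811}{122} + \sqrt{481} \approx 3.3767 \cdot 10^{5}$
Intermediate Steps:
$K = -130$ ($K = \left(-1\right) 130 = -130$)
$D{\left(d,E \right)} = d + \sqrt{127 + d}$
$x{\left(o \right)} = \frac{1}{-130 + o}$ ($x{\left(o \right)} = \frac{1}{o - 130} = \frac{1}{-130 + o}$)
$\left(x{\left(S{\left(21 \right)} \right)} + 337292\right) + D{\left(354,-379 \right)} = \left(\frac{1}{-130 + 8} + 337292\right) + \left(354 + \sqrt{127 + 354}\right) = \left(\frac{1}{-122} + 337292\right) + \left(354 + \sqrt{481}\right) = \left(- \frac{1}{122} + 337292\right) + \left(354 + \sqrt{481}\right) = \frac{41149623}{122} + \left(354 + \sqrt{481}\right) = \frac{41192811}{122} + \sqrt{481}$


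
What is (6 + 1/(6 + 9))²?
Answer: 8281/225 ≈ 36.804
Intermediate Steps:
(6 + 1/(6 + 9))² = (6 + 1/15)² = (91/15)² = 8281/225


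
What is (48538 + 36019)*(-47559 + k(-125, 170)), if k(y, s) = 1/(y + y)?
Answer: -1005361675307/250 ≈ -4.0214e+9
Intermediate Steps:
k(y, s) = 1/(2*y)
(48538 + 36019)*(-47559 + k(-125, 170)) = (48538 + 36019)*(-47559 + (1/2)/(-125)) = 84557*(-47559 + (1/2)*(-1/125)) = 84557*(-47559 - 1/250) = 84557*(-11889751/250) = -1005361675307/250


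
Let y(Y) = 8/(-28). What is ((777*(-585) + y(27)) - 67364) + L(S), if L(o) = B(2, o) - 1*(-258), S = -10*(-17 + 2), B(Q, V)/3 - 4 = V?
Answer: -3648325/7 ≈ -5.2119e+5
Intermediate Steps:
y(Y) = -2/7 (y(Y) = 8*(-1/28) = -2/7)
B(Q, V) = 12 + 3*V
S = 150 (S = -10*(-15) = 150)
L(o) = 270 + 3*o (L(o) = (12 + 3*o) - 1*(-258) = (12 + 3*o) + 258 = 270 + 3*o)
((777*(-585) + y(27)) - 67364) + L(S) = ((777*(-585) - 2/7) - 67364) + (270 + 3*150) = ((-454545 - 2/7) - 67364) + (270 + 450) = (-3181817/7 - 67364) + 720 = -3653365/7 + 720 = -3648325/7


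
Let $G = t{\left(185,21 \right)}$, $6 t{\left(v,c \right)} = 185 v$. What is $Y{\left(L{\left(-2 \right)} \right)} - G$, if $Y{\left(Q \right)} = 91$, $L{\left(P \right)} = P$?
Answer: $- \frac{33679}{6} \approx -5613.2$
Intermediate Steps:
$t{\left(v,c \right)} = \frac{185 v}{6}$
$G = \frac{34225}{6}$ ($G = \frac{185}{6} \cdot 185 = \frac{34225}{6} \approx 5704.2$)
$Y{\left(L{\left(-2 \right)} \right)} - G = 91 - \frac{34225}{6} = - \frac{33679}{6}$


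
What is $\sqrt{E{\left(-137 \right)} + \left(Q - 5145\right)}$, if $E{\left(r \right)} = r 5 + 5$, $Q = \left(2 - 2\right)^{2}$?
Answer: $5 i \sqrt{233} \approx 76.322 i$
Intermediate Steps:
$Q = 0$ ($Q = 0^{2} = 0$)
$E{\left(r \right)} = 5 + 5 r$ ($E{\left(r \right)} = 5 r + 5 = 5 + 5 r$)
$\sqrt{E{\left(-137 \right)} + \left(Q - 5145\right)} = \sqrt{\left(5 + 5 \left(-137\right)\right) + \left(0 - 5145\right)} = \sqrt{\left(5 - 685\right) + \left(0 - 5145\right)} = \sqrt{-680 - 5145} = \sqrt{-5825} = 5 i \sqrt{233}$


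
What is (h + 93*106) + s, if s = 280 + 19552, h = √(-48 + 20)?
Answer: 29690 + 2*I*√7 ≈ 29690.0 + 5.2915*I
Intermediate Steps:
h = 2*I*√7 (h = √(-28) = 2*I*√7 ≈ 5.2915*I)
s = 19832
(h + 93*106) + s = (2*I*√7 + 93*106) + 19832 = (2*I*√7 + 9858) + 19832 = (9858 + 2*I*√7) + 19832 = 29690 + 2*I*√7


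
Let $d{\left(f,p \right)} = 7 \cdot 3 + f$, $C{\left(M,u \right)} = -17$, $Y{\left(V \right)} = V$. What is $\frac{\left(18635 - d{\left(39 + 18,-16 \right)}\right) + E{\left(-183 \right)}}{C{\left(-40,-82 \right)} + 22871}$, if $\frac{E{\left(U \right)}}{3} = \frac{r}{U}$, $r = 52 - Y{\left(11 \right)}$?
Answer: $\frac{14512}{17873} \approx 0.81195$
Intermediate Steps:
$d{\left(f,p \right)} = 21 + f$
$r = 41$ ($r = 52 - 11 = 41$)
$E{\left(U \right)} = \frac{123}{U}$ ($E{\left(U \right)} = 3 \frac{41}{U} = \frac{123}{U}$)
$\frac{\left(18635 - d{\left(39 + 18,-16 \right)}\right) + E{\left(-183 \right)}}{C{\left(-40,-82 \right)} + 22871} = \frac{\left(18635 - \left(21 + \left(39 + 18\right)\right)\right) + \frac{123}{-183}}{-17 + 22871} = \frac{\left(18635 - \left(21 + 57\right)\right) + 123 \left(- \frac{1}{183}\right)}{22854} = \left(\left(18635 - 78\right) - \frac{41}{61}\right) \frac{1}{22854} = \left(18557 - \frac{41}{61}\right) \frac{1}{22854} = \frac{1131936}{61} \cdot \frac{1}{22854} = \frac{14512}{17873}$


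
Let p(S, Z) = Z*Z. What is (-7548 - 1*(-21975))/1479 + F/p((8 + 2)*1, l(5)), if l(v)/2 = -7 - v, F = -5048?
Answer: 35165/35496 ≈ 0.99067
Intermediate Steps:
l(v) = -14 - 2*v (l(v) = 2*(-7 - v) = -14 - 2*v)
p(S, Z) = Z²
(-7548 - 1*(-21975))/1479 + F/p((8 + 2)*1, l(5)) = (-7548 - 1*(-21975))/1479 - 5048/(-14 - 2*5)² = (-7548 + 21975)*(1/1479) - 5048/(-14 - 10)² = 14427*(1/1479) - 5048/((-24)²) = 4809/493 - 5048/576 = 4809/493 - 5048*1/576 = 4809/493 - 631/72 = 35165/35496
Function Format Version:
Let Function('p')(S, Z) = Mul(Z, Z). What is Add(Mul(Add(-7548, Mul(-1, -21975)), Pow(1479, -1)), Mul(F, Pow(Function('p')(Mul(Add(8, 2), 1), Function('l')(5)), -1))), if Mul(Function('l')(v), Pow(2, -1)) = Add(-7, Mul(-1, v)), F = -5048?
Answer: Rational(35165, 35496) ≈ 0.99067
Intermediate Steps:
Function('l')(v) = Add(-14, Mul(-2, v)) (Function('l')(v) = Mul(2, Add(-7, Mul(-1, v))) = Add(-14, Mul(-2, v)))
Function('p')(S, Z) = Pow(Z, 2)
Add(Mul(Add(-7548, Mul(-1, -21975)), Pow(1479, -1)), Mul(F, Pow(Function('p')(Mul(Add(8, 2), 1), Function('l')(5)), -1))) = Add(Mul(Add(-7548, Mul(-1, -21975)), Pow(1479, -1)), Mul(-5048, Pow(Pow(Add(-14, Mul(-2, 5)), 2), -1))) = Add(Mul(Add(-7548, 21975), Rational(1, 1479)), Mul(-5048, Pow(Pow(Add(-14, -10), 2), -1))) = Add(Mul(14427, Rational(1, 1479)), Mul(-5048, Pow(Pow(-24, 2), -1))) = Add(Rational(4809, 493), Mul(-5048, Pow(576, -1))) = Add(Rational(4809, 493), Mul(-5048, Rational(1, 576))) = Add(Rational(4809, 493), Rational(-631, 72)) = Rational(35165, 35496)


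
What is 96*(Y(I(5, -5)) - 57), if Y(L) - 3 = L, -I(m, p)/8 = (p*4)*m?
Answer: 71616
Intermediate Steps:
I(m, p) = -32*m*p (I(m, p) = -8*p*4*m = -8*4*p*m = -32*m*p)
Y(L) = 3 + L
96*(Y(I(5, -5)) - 57) = 96*((3 - 32*5*(-5)) - 57) = 96*((3 + 800) - 57) = 96*(803 - 57) = 96*746 = 71616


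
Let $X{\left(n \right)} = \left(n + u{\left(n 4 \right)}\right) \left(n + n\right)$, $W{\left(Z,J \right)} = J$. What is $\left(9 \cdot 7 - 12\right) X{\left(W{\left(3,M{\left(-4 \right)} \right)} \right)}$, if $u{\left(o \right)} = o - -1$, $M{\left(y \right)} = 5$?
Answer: $13260$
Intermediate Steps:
$u{\left(o \right)} = 1 + o$ ($u{\left(o \right)} = o + 1 = 1 + o$)
$X{\left(n \right)} = 2 n \left(1 + 5 n\right)$ ($X{\left(n \right)} = \left(n + \left(1 + n 4\right)\right) \left(n + n\right) = \left(n + \left(1 + 4 n\right)\right) 2 n = \left(1 + 5 n\right) 2 n = 2 n \left(1 + 5 n\right)$)
$\left(9 \cdot 7 - 12\right) X{\left(W{\left(3,M{\left(-4 \right)} \right)} \right)} = \left(9 \cdot 7 - 12\right) 2 \cdot 5 \left(1 + 5 \cdot 5\right) = \left(63 - 12\right) 2 \cdot 5 \left(1 + 25\right) = 51 \cdot 2 \cdot 5 \cdot 26 = 51 \cdot 260 = 13260$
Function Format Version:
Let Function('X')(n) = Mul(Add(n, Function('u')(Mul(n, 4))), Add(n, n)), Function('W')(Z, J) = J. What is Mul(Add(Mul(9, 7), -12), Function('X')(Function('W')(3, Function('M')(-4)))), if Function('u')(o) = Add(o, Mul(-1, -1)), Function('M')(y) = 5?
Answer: 13260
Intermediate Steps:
Function('u')(o) = Add(1, o) (Function('u')(o) = Add(o, 1) = Add(1, o))
Function('X')(n) = Mul(2, n, Add(1, Mul(5, n))) (Function('X')(n) = Mul(Add(n, Add(1, Mul(n, 4))), Add(n, n)) = Mul(Add(n, Add(1, Mul(4, n))), Mul(2, n)) = Mul(Add(1, Mul(5, n)), Mul(2, n)) = Mul(2, n, Add(1, Mul(5, n))))
Mul(Add(Mul(9, 7), -12), Function('X')(Function('W')(3, Function('M')(-4)))) = Mul(Add(Mul(9, 7), -12), Mul(2, 5, Add(1, Mul(5, 5)))) = Mul(Add(63, -12), Mul(2, 5, Add(1, 25))) = Mul(51, Mul(2, 5, 26)) = Mul(51, 260) = 13260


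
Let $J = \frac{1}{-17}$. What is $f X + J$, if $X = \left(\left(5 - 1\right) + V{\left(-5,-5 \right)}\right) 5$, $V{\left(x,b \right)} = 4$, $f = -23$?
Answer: $- \frac{15641}{17} \approx -920.06$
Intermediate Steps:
$J = - \frac{1}{17} \approx -0.058824$
$X = 40$ ($X = \left(\left(5 - 1\right) + 4\right) 5 = \left(4 + 4\right) 5 = 8 \cdot 5 = 40$)
$f X + J = \left(-23\right) 40 - \frac{1}{17} = -920 - \frac{1}{17} = - \frac{15641}{17}$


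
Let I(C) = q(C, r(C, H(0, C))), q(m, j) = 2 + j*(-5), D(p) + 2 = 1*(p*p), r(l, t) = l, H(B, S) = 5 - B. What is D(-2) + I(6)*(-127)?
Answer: 3558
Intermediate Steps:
D(p) = -2 + p² (D(p) = -2 + 1*(p*p) = -2 + 1*p² = -2 + p²)
q(m, j) = 2 - 5*j
I(C) = 2 - 5*C
D(-2) + I(6)*(-127) = (-2 + (-2)²) + (2 - 5*6)*(-127) = (-2 + 4) + (2 - 30)*(-127) = 2 - 28*(-127) = 2 + 3556 = 3558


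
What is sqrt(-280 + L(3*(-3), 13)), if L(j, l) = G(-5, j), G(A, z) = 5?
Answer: 5*I*sqrt(11) ≈ 16.583*I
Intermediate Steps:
L(j, l) = 5
sqrt(-280 + L(3*(-3), 13)) = sqrt(-280 + 5) = sqrt(-275) = 5*I*sqrt(11)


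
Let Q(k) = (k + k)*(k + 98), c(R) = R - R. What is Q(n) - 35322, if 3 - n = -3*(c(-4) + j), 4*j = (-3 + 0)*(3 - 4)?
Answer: -273903/8 ≈ -34238.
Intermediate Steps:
c(R) = 0
j = ¾ (j = ((-3 + 0)*(3 - 4))/4 = (-3*(-1))/4 = (¼)*3 = ¾ ≈ 0.75000)
n = 21/4 (n = 3 - (-3)*(0 + ¾) = 3 - (-3)*3/4 = 3 - 1*(-9/4) = 3 + 9/4 = 21/4 ≈ 5.2500)
Q(k) = 2*k*(98 + k) (Q(k) = (2*k)*(98 + k) = 2*k*(98 + k))
Q(n) - 35322 = 2*(21/4)*(98 + 21/4) - 35322 = 2*(21/4)*(413/4) - 35322 = 8673/8 - 35322 = -273903/8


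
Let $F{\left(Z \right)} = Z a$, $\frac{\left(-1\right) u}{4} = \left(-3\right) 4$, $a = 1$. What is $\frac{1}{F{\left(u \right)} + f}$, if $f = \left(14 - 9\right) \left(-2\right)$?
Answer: $\frac{1}{38} \approx 0.026316$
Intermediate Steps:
$f = -10$ ($f = 5 \left(-2\right) = -10$)
$u = 48$ ($u = - 4 \left(\left(-3\right) 4\right) = \left(-4\right) \left(-12\right) = 48$)
$F{\left(Z \right)} = Z$ ($F{\left(Z \right)} = Z 1 = Z$)
$\frac{1}{F{\left(u \right)} + f} = \frac{1}{48 - 10} = \frac{1}{38}$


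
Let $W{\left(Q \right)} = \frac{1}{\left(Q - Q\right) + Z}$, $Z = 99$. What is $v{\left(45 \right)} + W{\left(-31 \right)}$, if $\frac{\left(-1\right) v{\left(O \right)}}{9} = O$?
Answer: $- \frac{40094}{99} \approx -404.99$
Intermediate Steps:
$v{\left(O \right)} = - 9 O$
$W{\left(Q \right)} = \frac{1}{99}$ ($W{\left(Q \right)} = \frac{1}{\left(Q - Q\right) + 99} = \frac{1}{0 + 99} = \frac{1}{99}$)
$v{\left(45 \right)} + W{\left(-31 \right)} = \left(-9\right) 45 + \frac{1}{99} = -405 + \frac{1}{99} = - \frac{40094}{99}$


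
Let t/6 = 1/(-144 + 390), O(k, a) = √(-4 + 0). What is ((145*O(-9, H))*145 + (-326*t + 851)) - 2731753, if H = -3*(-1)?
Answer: -111967308/41 + 42050*I ≈ -2.7309e+6 + 42050.0*I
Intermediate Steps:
H = 3
O(k, a) = 2*I (O(k, a) = √(-4) = 2*I)
t = 1/41 (t = 6/(-144 + 390) = 6/246 = 6*(1/246) = 1/41 ≈ 0.024390)
((145*O(-9, H))*145 + (-326*t + 851)) - 2731753 = ((145*(2*I))*145 + (-326*1/41 + 851)) - 2731753 = ((290*I)*145 + (-326/41 + 851)) - 2731753 = (42050*I + 34565/41) - 2731753 = (34565/41 + 42050*I) - 2731753 = -111967308/41 + 42050*I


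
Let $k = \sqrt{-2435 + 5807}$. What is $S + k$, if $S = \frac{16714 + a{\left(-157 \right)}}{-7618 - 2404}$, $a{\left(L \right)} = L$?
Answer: $- \frac{16557}{10022} + 2 \sqrt{843} \approx 56.417$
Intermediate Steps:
$S = - \frac{16557}{10022}$ ($S = \frac{16714 - 157}{-7618 - 2404} = \frac{16557}{-10022} = 16557 \left(- \frac{1}{10022}\right) = - \frac{16557}{10022} \approx -1.6521$)
$k = 2 \sqrt{843}$ ($k = \sqrt{3372} = 2 \sqrt{843} \approx 58.069$)
$S + k = - \frac{16557}{10022} + 2 \sqrt{843}$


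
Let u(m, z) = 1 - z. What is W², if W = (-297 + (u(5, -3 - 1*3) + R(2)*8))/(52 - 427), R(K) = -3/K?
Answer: 91204/140625 ≈ 0.64856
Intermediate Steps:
W = 302/375 (W = (-297 + ((1 - (-3 - 1*3)) - 3/2*8))/(52 - 427) = (-297 + ((1 - (-3 - 3)) - 3*½*8))/(-375) = (-297 + ((1 - 1*(-6)) - 3/2*8))*(-1/375) = (-297 + ((1 + 6) - 12))*(-1/375) = (-297 + (7 - 12))*(-1/375) = (-297 - 5)*(-1/375) = -302*(-1/375) = 302/375 ≈ 0.80533)
W² = (302/375)² = 91204/140625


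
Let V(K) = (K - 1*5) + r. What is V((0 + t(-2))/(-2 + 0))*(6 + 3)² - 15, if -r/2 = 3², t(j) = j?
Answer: -1797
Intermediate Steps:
r = -18 (r = -2*3² = -2*9 = -18)
V(K) = -23 + K (V(K) = (K - 1*5) - 18 = (K - 5) - 18 = (-5 + K) - 18 = -23 + K)
V((0 + t(-2))/(-2 + 0))*(6 + 3)² - 15 = (-23 + (0 - 2)/(-2 + 0))*(6 + 3)² - 15 = (-23 - 2/(-2))*9² - 15 = (-23 - 2*(-½))*81 - 15 = (-23 + 1)*81 - 15 = -22*81 - 15 = -1782 - 15 = -1797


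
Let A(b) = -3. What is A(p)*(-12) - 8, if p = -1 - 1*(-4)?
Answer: 28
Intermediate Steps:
p = 3 (p = -1 + 4 = 3)
A(p)*(-12) - 8 = -3*(-12) - 8 = 36 - 8 = 28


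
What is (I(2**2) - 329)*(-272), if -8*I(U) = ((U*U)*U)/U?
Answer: 90032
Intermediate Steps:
I(U) = -U**2/8 (I(U) = -(U*U)*U/(8*U) = -U**2*U/(8*U) = -U**3/(8*U) = -U**2/8)
(I(2**2) - 329)*(-272) = (-(2**2)**2/8 - 329)*(-272) = (-1/8*4**2 - 329)*(-272) = (-1/8*16 - 329)*(-272) = (-2 - 329)*(-272) = -331*(-272) = 90032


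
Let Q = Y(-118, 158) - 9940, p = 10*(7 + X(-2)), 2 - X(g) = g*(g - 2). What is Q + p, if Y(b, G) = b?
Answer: -10048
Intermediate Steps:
X(g) = 2 - g*(-2 + g) (X(g) = 2 - g*(g - 2) = 2 - g*(-2 + g))
p = 10 (p = 10*(7 + (2 - 1*(-2)² + 2*(-2))) = 10*(7 + (2 - 1*4 - 4)) = 10*(7 + (2 - 4 - 4)) = 10*(7 - 6) = 10*1 = 10)
Q = -10058 (Q = -118 - 9940 = -10058)
Q + p = -10058 + 10 = -10048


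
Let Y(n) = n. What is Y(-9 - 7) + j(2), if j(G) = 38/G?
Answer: 3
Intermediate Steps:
Y(-9 - 7) + j(2) = (-9 - 7) + 38/2 = -16 + 38*(1/2) = -16 + 19 = 3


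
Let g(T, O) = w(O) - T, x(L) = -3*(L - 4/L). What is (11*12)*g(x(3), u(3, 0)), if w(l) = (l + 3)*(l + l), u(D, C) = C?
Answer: 660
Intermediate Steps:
w(l) = 2*l*(3 + l) (w(l) = (3 + l)*(2*l) = 2*l*(3 + l))
x(L) = -3*L + 12/L
g(T, O) = -T + 2*O*(3 + O) (g(T, O) = 2*O*(3 + O) - T = -T + 2*O*(3 + O))
(11*12)*g(x(3), u(3, 0)) = (11*12)*(-(-3*3 + 12/3) + 2*0*(3 + 0)) = 132*(-(-9 + 12*(1/3)) + 2*0*3) = 132*(-(-9 + 4) + 0) = 132*(-1*(-5) + 0) = 132*(5 + 0) = 132*5 = 660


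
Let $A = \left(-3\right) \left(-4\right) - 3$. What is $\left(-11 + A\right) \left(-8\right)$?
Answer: $16$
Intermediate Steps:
$A = 9$ ($A = 12 - 3 = 9$)
$\left(-11 + A\right) \left(-8\right) = \left(-11 + 9\right) \left(-8\right) = \left(-2\right) \left(-8\right) = 16$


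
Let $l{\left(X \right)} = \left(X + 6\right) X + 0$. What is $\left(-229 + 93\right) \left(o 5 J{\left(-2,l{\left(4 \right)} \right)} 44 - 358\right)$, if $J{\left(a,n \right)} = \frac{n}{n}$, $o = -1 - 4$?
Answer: $198288$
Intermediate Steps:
$l{\left(X \right)} = X \left(6 + X\right)$ ($l{\left(X \right)} = \left(6 + X\right) X + 0 = X \left(6 + X\right) + 0 = X \left(6 + X\right)$)
$o = -5$
$J{\left(a,n \right)} = 1$
$\left(-229 + 93\right) \left(o 5 J{\left(-2,l{\left(4 \right)} \right)} 44 - 358\right) = \left(-229 + 93\right) \left(\left(-5\right) 5 \cdot 1 \cdot 44 - 358\right) = - 136 \left(\left(-25\right) 1 \cdot 44 - 358\right) = - 136 \left(\left(-25\right) 44 - 358\right) = - 136 \left(-1100 - 358\right) = \left(-136\right) \left(-1458\right) = 198288$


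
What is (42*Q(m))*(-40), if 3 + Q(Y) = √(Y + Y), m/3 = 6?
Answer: -5040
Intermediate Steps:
m = 18 (m = 3*6 = 18)
Q(Y) = -3 + √2*√Y (Q(Y) = -3 + √(Y + Y) = -3 + √(2*Y) = -3 + √2*√Y)
(42*Q(m))*(-40) = (42*(-3 + √2*√18))*(-40) = (42*(-3 + √2*(3*√2)))*(-40) = (42*(-3 + 6))*(-40) = (42*3)*(-40) = 126*(-40) = -5040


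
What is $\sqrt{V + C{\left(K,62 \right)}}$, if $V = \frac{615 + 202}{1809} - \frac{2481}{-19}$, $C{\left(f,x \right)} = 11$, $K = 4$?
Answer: $\frac{\sqrt{18643338327}}{11457} \approx 11.918$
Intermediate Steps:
$V = \frac{4503652}{34371}$ ($V = 817 \cdot \frac{1}{1809} - - \frac{2481}{19} = \frac{817}{1809} + \frac{2481}{19} = \frac{4503652}{34371} \approx 131.03$)
$\sqrt{V + C{\left(K,62 \right)}} = \sqrt{\frac{4503652}{34371} + 11} = \sqrt{\frac{4881733}{34371}} = \frac{\sqrt{18643338327}}{11457}$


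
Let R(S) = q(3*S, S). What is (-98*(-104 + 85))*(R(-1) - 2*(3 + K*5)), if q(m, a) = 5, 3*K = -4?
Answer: 68894/3 ≈ 22965.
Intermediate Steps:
K = -4/3 (K = (⅓)*(-4) = -4/3 ≈ -1.3333)
R(S) = 5
(-98*(-104 + 85))*(R(-1) - 2*(3 + K*5)) = (-98*(-104 + 85))*(5 - 2*(3 - 4/3*5)) = (-98*(-19))*(5 - 2*(3 - 20/3)) = 1862*(5 - 2*(-11/3)) = 1862*(5 + 22/3) = 1862*(37/3) = 68894/3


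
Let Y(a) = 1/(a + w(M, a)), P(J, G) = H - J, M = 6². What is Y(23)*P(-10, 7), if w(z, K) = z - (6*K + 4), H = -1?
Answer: -9/83 ≈ -0.10843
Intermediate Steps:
M = 36
w(z, K) = -4 + z - 6*K (w(z, K) = z - (4 + 6*K) = z + (-4 - 6*K) = -4 + z - 6*K)
P(J, G) = -1 - J
Y(a) = 1/(32 - 5*a) (Y(a) = 1/(a + (-4 + 36 - 6*a)) = 1/(a + (32 - 6*a)) = 1/(32 - 5*a))
Y(23)*P(-10, 7) = (-1/(-32 + 5*23))*(-1 - 1*(-10)) = (-1/(-32 + 115))*(-1 + 10) = -1/83*9 = -9/83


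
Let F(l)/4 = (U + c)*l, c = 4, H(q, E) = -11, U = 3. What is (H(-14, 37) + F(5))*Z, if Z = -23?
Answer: -2967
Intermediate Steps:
F(l) = 28*l (F(l) = 4*((3 + 4)*l) = 4*(7*l) = 28*l)
(H(-14, 37) + F(5))*Z = (-11 + 28*5)*(-23) = (-11 + 140)*(-23) = 129*(-23) = -2967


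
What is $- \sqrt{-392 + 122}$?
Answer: $- 3 i \sqrt{30} \approx - 16.432 i$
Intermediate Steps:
$- \sqrt{-392 + 122} = - \sqrt{-270} = - 3 i \sqrt{30}$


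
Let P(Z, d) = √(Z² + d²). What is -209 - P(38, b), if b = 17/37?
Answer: -209 - 5*√79085/37 ≈ -247.00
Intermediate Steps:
b = 17/37 (b = 17*(1/37) = 17/37 ≈ 0.45946)
-209 - P(38, b) = -209 - √(38² + (17/37)²) = -209 - √(1444 + 289/1369) = -209 - √(1977125/1369) = -209 - 5*√79085/37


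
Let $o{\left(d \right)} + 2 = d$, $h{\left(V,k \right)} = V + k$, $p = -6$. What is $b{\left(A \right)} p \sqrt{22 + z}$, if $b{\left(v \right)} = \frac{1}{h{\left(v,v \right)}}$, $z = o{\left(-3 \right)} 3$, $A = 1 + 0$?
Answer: $- 3 \sqrt{7} \approx -7.9373$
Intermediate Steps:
$o{\left(d \right)} = -2 + d$
$A = 1$
$z = -15$ ($z = \left(-2 - 3\right) 3 = \left(-5\right) 3 = -15$)
$b{\left(v \right)} = \frac{1}{2 v}$ ($b{\left(v \right)} = \frac{1}{v + v} = \frac{1}{2 v}$)
$b{\left(A \right)} p \sqrt{22 + z} = \frac{1}{2 \cdot 1} \left(-6\right) \sqrt{22 - 15} = \frac{1}{2} \cdot 1 \left(-6\right) \sqrt{7} = \frac{1}{2} \left(-6\right) \sqrt{7} = - 3 \sqrt{7}$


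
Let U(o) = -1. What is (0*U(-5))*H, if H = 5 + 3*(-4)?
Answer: 0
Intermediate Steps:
H = -7 (H = 5 - 12 = -7)
(0*U(-5))*H = (0*(-1))*(-7) = 0*(-7) = 0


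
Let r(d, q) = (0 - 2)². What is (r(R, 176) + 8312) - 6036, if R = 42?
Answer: 2280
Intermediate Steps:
r(d, q) = 4 (r(d, q) = (-2)² = 4)
(r(R, 176) + 8312) - 6036 = (4 + 8312) - 6036 = 8316 - 6036 = 2280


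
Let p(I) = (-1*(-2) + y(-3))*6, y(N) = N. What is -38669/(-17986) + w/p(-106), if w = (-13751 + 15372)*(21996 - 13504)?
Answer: -123793313269/53958 ≈ -2.2943e+6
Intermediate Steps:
w = 13765532 (w = 1621*8492 = 13765532)
p(I) = -6 (p(I) = (-1*(-2) - 3)*6 = (2 - 3)*6 = -1*6 = -6)
-38669/(-17986) + w/p(-106) = -38669/(-17986) + 13765532/(-6) = -38669*(-1/17986) + 13765532*(-1/6) = 38669/17986 - 6882766/3 = -123793313269/53958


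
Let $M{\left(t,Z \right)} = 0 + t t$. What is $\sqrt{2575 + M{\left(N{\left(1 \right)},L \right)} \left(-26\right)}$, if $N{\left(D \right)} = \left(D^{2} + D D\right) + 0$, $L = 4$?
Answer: $\sqrt{2471} \approx 49.709$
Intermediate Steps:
$N{\left(D \right)} = 2 D^{2}$ ($N{\left(D \right)} = \left(D^{2} + D^{2}\right) + 0 = 2 D^{2} + 0 = 2 D^{2}$)
$M{\left(t,Z \right)} = t^{2}$ ($M{\left(t,Z \right)} = 0 + t^{2} = t^{2}$)
$\sqrt{2575 + M{\left(N{\left(1 \right)},L \right)} \left(-26\right)} = \sqrt{2575 + \left(2 \cdot 1^{2}\right)^{2} \left(-26\right)} = \sqrt{2575 + \left(2 \cdot 1\right)^{2} \left(-26\right)} = \sqrt{2575 + 2^{2} \left(-26\right)} = \sqrt{2575 + 4 \left(-26\right)} = \sqrt{2575 - 104} = \sqrt{2471}$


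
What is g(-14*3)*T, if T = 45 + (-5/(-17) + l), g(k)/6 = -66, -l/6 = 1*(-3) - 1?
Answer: -466488/17 ≈ -27440.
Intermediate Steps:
l = 24 (l = -6*(1*(-3) - 1) = -6*(-3 - 1) = -6*(-4) = 24)
g(k) = -396 (g(k) = 6*(-66) = -396)
T = 1178/17 (T = 45 + (-5/(-17) + 24) = 45 + (-5*(-1/17) + 24) = 45 + (5/17 + 24) = 45 + 413/17 = 1178/17 ≈ 69.294)
g(-14*3)*T = -396*1178/17 = -466488/17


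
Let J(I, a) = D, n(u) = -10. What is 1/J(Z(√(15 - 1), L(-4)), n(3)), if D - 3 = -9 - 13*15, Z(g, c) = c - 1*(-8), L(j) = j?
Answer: -1/201 ≈ -0.0049751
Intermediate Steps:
Z(g, c) = 8 + c (Z(g, c) = c + 8 = 8 + c)
D = -201 (D = 3 + (-9 - 13*15) = 3 + (-9 - 195) = 3 - 204 = -201)
J(I, a) = -201
1/J(Z(√(15 - 1), L(-4)), n(3)) = 1/(-201) = -1/201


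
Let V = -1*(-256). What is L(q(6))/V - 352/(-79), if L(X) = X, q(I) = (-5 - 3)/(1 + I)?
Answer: 78769/17696 ≈ 4.4512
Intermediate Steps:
q(I) = -8/(1 + I)
V = 256
L(q(6))/V - 352/(-79) = -8/(1 + 6)/256 - 352/(-79) = -8/7*(1/256) - 352*(-1/79) = -8*⅐*(1/256) + 352/79 = -8/7*1/256 + 352/79 = -1/224 + 352/79 = 78769/17696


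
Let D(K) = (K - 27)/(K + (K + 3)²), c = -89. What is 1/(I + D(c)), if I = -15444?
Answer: -7307/112849424 ≈ -6.4750e-5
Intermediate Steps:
D(K) = (-27 + K)/(K + (3 + K)²)
1/(I + D(c)) = 1/(-15444 + (-27 - 89)/(-89 + (3 - 89)²)) = 1/(-15444 - 116/(-89 + (-86)²)) = 1/(-15444 - 116/(-89 + 7396)) = 1/(-15444 - 116/7307) = 1/(-112849424/7307) = -7307/112849424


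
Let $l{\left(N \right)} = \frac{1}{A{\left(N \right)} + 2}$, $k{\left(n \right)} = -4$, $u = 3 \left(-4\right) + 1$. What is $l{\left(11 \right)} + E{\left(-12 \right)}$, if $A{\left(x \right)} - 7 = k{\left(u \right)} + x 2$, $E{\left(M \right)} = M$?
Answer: $- \frac{323}{27} \approx -11.963$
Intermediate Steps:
$u = -11$ ($u = -12 + 1 = -11$)
$A{\left(x \right)} = 3 + 2 x$ ($A{\left(x \right)} = 7 + \left(-4 + x 2\right) = 7 + \left(-4 + 2 x\right) = 3 + 2 x$)
$l{\left(N \right)} = \frac{1}{5 + 2 N}$ ($l{\left(N \right)} = \frac{1}{\left(3 + 2 N\right) + 2} = \frac{1}{5 + 2 N}$)
$l{\left(11 \right)} + E{\left(-12 \right)} = \frac{1}{5 + 2 \cdot 11} - 12 = \frac{1}{5 + 22} - 12 = \frac{1}{27} - 12 = - \frac{323}{27}$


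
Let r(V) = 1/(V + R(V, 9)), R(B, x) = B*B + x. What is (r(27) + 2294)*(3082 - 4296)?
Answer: -2130461954/765 ≈ -2.7849e+6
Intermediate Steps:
R(B, x) = x + B**2 (R(B, x) = B**2 + x = x + B**2)
r(V) = 1/(9 + V + V**2) (r(V) = 1/(V + (9 + V**2)) = 1/(9 + V + V**2))
(r(27) + 2294)*(3082 - 4296) = (1/(9 + 27 + 27**2) + 2294)*(3082 - 4296) = (1/(9 + 27 + 729) + 2294)*(-1214) = (1/765 + 2294)*(-1214) = (1754911/765)*(-1214) = -2130461954/765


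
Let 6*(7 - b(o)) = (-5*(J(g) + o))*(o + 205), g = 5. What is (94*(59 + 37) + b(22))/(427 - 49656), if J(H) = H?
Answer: -28277/98458 ≈ -0.28720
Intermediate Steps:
b(o) = 7 - (-25 - 5*o)*(205 + o)/6 (b(o) = 7 - (-5*(5 + o))*(o + 205)/6 = 7 - (-25 - 5*o)*(205 + o)/6)
(94*(59 + 37) + b(22))/(427 - 49656) = (94*(59 + 37) + (5167/6 + 175*22 + (⅚)*22²))/(427 - 49656) = (94*96 + (5167/6 + 3850 + (⅚)*484))/(-49229) = (9024 + (5167/6 + 3850 + 1210/3))*(-1/49229) = (9024 + 10229/2)*(-1/49229) = (28277/2)*(-1/49229) = -28277/98458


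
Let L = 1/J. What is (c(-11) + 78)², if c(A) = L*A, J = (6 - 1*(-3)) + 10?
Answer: 2163841/361 ≈ 5994.0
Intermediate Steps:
J = 19 (J = (6 + 3) + 10 = 9 + 10 = 19)
L = 1/19 ≈ 0.052632
c(A) = A/19
(c(-11) + 78)² = ((1/19)*(-11) + 78)² = (-11/19 + 78)² = (1471/19)² = 2163841/361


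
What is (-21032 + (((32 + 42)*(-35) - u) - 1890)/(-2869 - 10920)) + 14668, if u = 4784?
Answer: -87743932/13789 ≈ -6363.3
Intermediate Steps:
(-21032 + (((32 + 42)*(-35) - u) - 1890)/(-2869 - 10920)) + 14668 = (-21032 + (((32 + 42)*(-35) - 1*4784) - 1890)/(-2869 - 10920)) + 14668 = (-21032 + ((74*(-35) - 4784) - 1890)/(-13789)) + 14668 = (-21032 + ((-2590 - 4784) - 1890)*(-1/13789)) + 14668 = (-21032 + (-7374 - 1890)*(-1/13789)) + 14668 = (-21032 - 9264*(-1/13789)) + 14668 = (-21032 + 9264/13789) + 14668 = -290000984/13789 + 14668 = -87743932/13789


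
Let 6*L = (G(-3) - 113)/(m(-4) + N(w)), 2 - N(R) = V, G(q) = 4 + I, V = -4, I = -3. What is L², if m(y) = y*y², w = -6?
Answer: 784/7569 ≈ 0.10358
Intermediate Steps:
G(q) = 1 (G(q) = 4 - 3 = 1)
m(y) = y³
N(R) = 6 (N(R) = 2 - 1*(-4) = 2 + 4 = 6)
L = 28/87 (L = ((1 - 113)/((-4)³ + 6))/6 = (-112/(-64 + 6))/6 = (-112/(-58))/6 = (-112*(-1/58))/6 = (⅙)*(56/29) = 28/87 ≈ 0.32184)
L² = (28/87)² = 784/7569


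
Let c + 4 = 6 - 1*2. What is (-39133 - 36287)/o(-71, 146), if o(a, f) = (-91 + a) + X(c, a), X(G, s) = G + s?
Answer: 75420/233 ≈ 323.69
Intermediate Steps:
c = 0 (c = -4 + (6 - 1*2) = -4 + (6 - 2) = -4 + 4 = 0)
o(a, f) = -91 + 2*a (o(a, f) = (-91 + a) + (0 + a) = (-91 + a) + a = -91 + 2*a)
(-39133 - 36287)/o(-71, 146) = (-39133 - 36287)/(-91 + 2*(-71)) = -75420/(-91 - 142) = -75420/(-233) = -75420*(-1/233) = 75420/233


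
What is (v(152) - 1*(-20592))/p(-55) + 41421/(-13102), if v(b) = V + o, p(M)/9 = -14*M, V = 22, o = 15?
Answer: -598799/3242745 ≈ -0.18466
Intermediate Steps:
p(M) = -126*M (p(M) = 9*(-14*M) = -126*M)
v(b) = 37 (v(b) = 22 + 15 = 37)
(v(152) - 1*(-20592))/p(-55) + 41421/(-13102) = (37 - 1*(-20592))/((-126*(-55))) + 41421/(-13102) = (37 + 20592)/6930 + 41421*(-1/13102) = 20629*(1/6930) - 41421/13102 = 2947/990 - 41421/13102 = -598799/3242745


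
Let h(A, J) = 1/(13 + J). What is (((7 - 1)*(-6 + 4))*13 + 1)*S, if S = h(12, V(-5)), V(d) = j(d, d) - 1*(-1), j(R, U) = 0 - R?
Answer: -155/19 ≈ -8.1579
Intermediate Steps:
j(R, U) = -R
V(d) = 1 - d (V(d) = -d - 1*(-1) = -d + 1 = 1 - d)
S = 1/19 (S = 1/(13 + (1 - 1*(-5))) = 1/(13 + (1 + 5)) = 1/(13 + 6) = 1/19 ≈ 0.052632)
(((7 - 1)*(-6 + 4))*13 + 1)*S = (((7 - 1)*(-6 + 4))*13 + 1)*(1/19) = ((6*(-2))*13 + 1)*(1/19) = (-12*13 + 1)*(1/19) = (-156 + 1)*(1/19) = -155*1/19 = -155/19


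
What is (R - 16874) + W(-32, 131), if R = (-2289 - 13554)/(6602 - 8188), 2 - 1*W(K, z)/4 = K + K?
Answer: -26327617/1586 ≈ -16600.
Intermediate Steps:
W(K, z) = 8 - 8*K (W(K, z) = 8 - 4*(K + K) = 8 - 8*K)
R = 15843/1586 (R = -15843/(-1586) = -15843*(-1/1586) = 15843/1586 ≈ 9.9893)
(R - 16874) + W(-32, 131) = (15843/1586 - 16874) + (8 - 8*(-32)) = -26746321/1586 + (8 + 256) = -26746321/1586 + 264 = -26327617/1586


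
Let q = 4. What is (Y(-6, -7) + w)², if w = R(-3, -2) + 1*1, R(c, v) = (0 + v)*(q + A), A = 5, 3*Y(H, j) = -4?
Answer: 3025/9 ≈ 336.11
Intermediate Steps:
Y(H, j) = -4/3 (Y(H, j) = (⅓)*(-4) = -4/3)
R(c, v) = 9*v (R(c, v) = (0 + v)*(4 + 5) = v*9 = 9*v)
w = -17 (w = 9*(-2) + 1*1 = -18 + 1 = -17)
(Y(-6, -7) + w)² = (-4/3 - 17)² = (-55/3)² = 3025/9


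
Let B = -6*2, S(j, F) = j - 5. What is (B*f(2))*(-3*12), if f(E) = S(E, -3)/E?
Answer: -648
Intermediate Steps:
S(j, F) = -5 + j
B = -12
f(E) = (-5 + E)/E
(B*f(2))*(-3*12) = (-12*(-5 + 2)/2)*(-3*12) = -6*(-3)*(-36) = -12*(-3/2)*(-36) = 18*(-36) = -648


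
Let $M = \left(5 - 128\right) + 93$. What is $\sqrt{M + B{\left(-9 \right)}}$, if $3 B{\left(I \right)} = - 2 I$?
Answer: $2 i \sqrt{6} \approx 4.899 i$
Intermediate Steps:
$M = -30$ ($M = -123 + 93 = -30$)
$B{\left(I \right)} = - \frac{2 I}{3}$ ($B{\left(I \right)} = \frac{\left(-2\right) I}{3} = - \frac{2 I}{3}$)
$\sqrt{M + B{\left(-9 \right)}} = \sqrt{-30 - -6} = \sqrt{-30 + 6} = \sqrt{-24} = 2 i \sqrt{6}$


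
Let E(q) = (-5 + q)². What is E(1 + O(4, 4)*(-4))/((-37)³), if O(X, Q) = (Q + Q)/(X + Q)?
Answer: -64/50653 ≈ -0.0012635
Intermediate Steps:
O(X, Q) = 2*Q/(Q + X) (O(X, Q) = (2*Q)/(Q + X) = 2*Q/(Q + X))
E(1 + O(4, 4)*(-4))/((-37)³) = (-5 + (1 + (2*4/(4 + 4))*(-4)))²/((-37)³) = (-5 + (1 + (2*4/8)*(-4)))²/(-50653) = (-5 + (1 + (2*4*(⅛))*(-4)))²*(-1/50653) = (-5 + (1 + 1*(-4)))²*(-1/50653) = (-5 + (1 - 4))²*(-1/50653) = (-5 - 3)²*(-1/50653) = (-8)²*(-1/50653) = 64*(-1/50653) = -64/50653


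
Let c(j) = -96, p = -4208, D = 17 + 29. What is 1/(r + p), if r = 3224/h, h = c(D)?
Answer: -12/50899 ≈ -0.00023576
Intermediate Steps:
D = 46
h = -96
r = -403/12 (r = 3224/(-96) = 3224*(-1/96) = -403/12 ≈ -33.583)
1/(r + p) = 1/(-403/12 - 4208) = 1/(-50899/12) = -12/50899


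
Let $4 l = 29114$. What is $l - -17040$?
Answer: $\frac{48637}{2} \approx 24319.0$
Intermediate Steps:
$l = \frac{14557}{2}$ ($l = \frac{1}{4} \cdot 29114 = \frac{14557}{2} \approx 7278.5$)
$l - -17040 = \frac{14557}{2} - -17040 = \frac{14557}{2} + 17040 = \frac{48637}{2}$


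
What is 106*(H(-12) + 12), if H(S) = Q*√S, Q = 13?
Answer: 1272 + 2756*I*√3 ≈ 1272.0 + 4773.5*I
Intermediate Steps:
H(S) = 13*√S
106*(H(-12) + 12) = 106*(13*√(-12) + 12) = 106*(13*(2*I*√3) + 12) = 106*(26*I*√3 + 12) = 106*(12 + 26*I*√3) = 1272 + 2756*I*√3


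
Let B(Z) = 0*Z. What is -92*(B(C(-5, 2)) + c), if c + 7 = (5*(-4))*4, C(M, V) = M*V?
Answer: 8004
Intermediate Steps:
B(Z) = 0
c = -87 (c = -7 + (5*(-4))*4 = -7 - 20*4 = -7 - 80 = -87)
-92*(B(C(-5, 2)) + c) = -92*(0 - 87) = -92*(-87) = 8004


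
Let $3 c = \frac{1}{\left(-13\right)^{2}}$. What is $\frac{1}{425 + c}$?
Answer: $\frac{507}{215476} \approx 0.0023529$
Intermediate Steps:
$c = \frac{1}{507}$ ($c = \frac{1}{3 \left(-13\right)^{2}} = \frac{1}{3 \cdot 169} = \frac{1}{3} \cdot \frac{1}{169} = \frac{1}{507} \approx 0.0019724$)
$\frac{1}{425 + c} = \frac{1}{425 + \frac{1}{507}} = \frac{1}{\frac{215476}{507}} = \frac{507}{215476}$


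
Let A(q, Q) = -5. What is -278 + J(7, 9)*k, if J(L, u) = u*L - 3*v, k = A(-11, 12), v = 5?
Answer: -518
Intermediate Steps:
k = -5
J(L, u) = -15 + L*u (J(L, u) = u*L - 3*5 = L*u - 15 = -15 + L*u)
-278 + J(7, 9)*k = -278 + (-15 + 7*9)*(-5) = -278 + (-15 + 63)*(-5) = -278 + 48*(-5) = -278 - 240 = -518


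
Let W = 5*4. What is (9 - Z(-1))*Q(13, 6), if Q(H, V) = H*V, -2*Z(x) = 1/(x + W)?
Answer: 13377/19 ≈ 704.05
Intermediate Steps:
W = 20
Z(x) = -1/(2*(20 + x)) (Z(x) = -1/(2*(x + 20)) = -1/(2*(20 + x)))
(9 - Z(-1))*Q(13, 6) = (9 - (-1)/(40 + 2*(-1)))*(13*6) = (9 - (-1)/(40 - 2))*78 = (9 - (-1)/38)*78 = (9 - 1*(-1/38))*78 = (9 + 1/38)*78 = (343/38)*78 = 13377/19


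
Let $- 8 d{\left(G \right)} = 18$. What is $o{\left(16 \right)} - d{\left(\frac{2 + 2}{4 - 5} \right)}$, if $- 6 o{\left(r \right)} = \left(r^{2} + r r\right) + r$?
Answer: $- \frac{343}{4} \approx -85.75$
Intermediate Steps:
$o{\left(r \right)} = - \frac{r^{2}}{3} - \frac{r}{6}$ ($o{\left(r \right)} = - \frac{\left(r^{2} + r r\right) + r}{6} = - \frac{\left(r^{2} + r^{2}\right) + r}{6} = - \frac{2 r^{2} + r}{6} = - \frac{r + 2 r^{2}}{6} = - \frac{r^{2}}{3} - \frac{r}{6}$)
$d{\left(G \right)} = - \frac{9}{4}$ ($d{\left(G \right)} = \left(- \frac{1}{8}\right) 18 = - \frac{9}{4}$)
$o{\left(16 \right)} - d{\left(\frac{2 + 2}{4 - 5} \right)} = \left(- \frac{1}{6}\right) 16 \left(1 + 2 \cdot 16\right) - - \frac{9}{4} = \left(- \frac{1}{6}\right) 16 \left(1 + 32\right) + \frac{9}{4} = \left(- \frac{1}{6}\right) 16 \cdot 33 + \frac{9}{4} = -88 + \frac{9}{4} = - \frac{343}{4}$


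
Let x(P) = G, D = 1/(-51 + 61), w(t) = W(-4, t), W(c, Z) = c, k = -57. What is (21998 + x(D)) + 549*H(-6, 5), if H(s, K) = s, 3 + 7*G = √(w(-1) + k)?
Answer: 130925/7 + I*√61/7 ≈ 18704.0 + 1.1157*I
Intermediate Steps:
w(t) = -4
G = -3/7 + I*√61/7 (G = -3/7 + √(-4 - 57)/7 = -3/7 + √(-61)/7 = -3/7 + (I*√61)/7 = -3/7 + I*√61/7 ≈ -0.42857 + 1.1157*I)
D = ⅒ (D = 1/10 = ⅒ ≈ 0.10000)
x(P) = -3/7 + I*√61/7
(21998 + x(D)) + 549*H(-6, 5) = (21998 + (-3/7 + I*√61/7)) + 549*(-6) = (153983/7 + I*√61/7) - 3294 = 130925/7 + I*√61/7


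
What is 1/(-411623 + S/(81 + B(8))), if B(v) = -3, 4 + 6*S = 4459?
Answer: -52/21403901 ≈ -2.4295e-6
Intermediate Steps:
S = 1485/2 (S = -⅔ + (⅙)*4459 = -⅔ + 4459/6 = 1485/2 ≈ 742.50)
1/(-411623 + S/(81 + B(8))) = 1/(-411623 + 1485/(2*(81 - 3))) = 1/(-411623 + (1485/2)/78) = 1/(-411623 + (1485/2)*(1/78)) = 1/(-411623 + 495/52) = 1/(-21403901/52) = -52/21403901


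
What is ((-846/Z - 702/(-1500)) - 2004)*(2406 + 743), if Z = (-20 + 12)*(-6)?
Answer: -6364623393/1000 ≈ -6.3646e+6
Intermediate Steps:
Z = 48 (Z = -8*(-6) = 48)
((-846/Z - 702/(-1500)) - 2004)*(2406 + 743) = ((-846/48 - 702/(-1500)) - 2004)*(2406 + 743) = ((-846*1/48 - 702*(-1/1500)) - 2004)*3149 = ((-141/8 + 117/250) - 2004)*3149 = (-17157/1000 - 2004)*3149 = -2021157/1000*3149 = -6364623393/1000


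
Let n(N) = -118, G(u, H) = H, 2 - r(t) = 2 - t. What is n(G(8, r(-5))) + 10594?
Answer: 10476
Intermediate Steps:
r(t) = t (r(t) = 2 - (2 - t) = 2 + (-2 + t) = t)
n(G(8, r(-5))) + 10594 = -118 + 10594 = 10476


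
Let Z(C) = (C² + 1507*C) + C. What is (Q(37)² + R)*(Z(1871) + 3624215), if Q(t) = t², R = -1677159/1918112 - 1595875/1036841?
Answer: 9268193075716435648150133/497194291048 ≈ 1.8641e+13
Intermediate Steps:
R = -4800014202719/1988777164192 (R = -1677159*1/1918112 - 1595875*1/1036841 = -1677159/1918112 - 1595875/1036841 = -4800014202719/1988777164192 ≈ -2.4136)
Z(C) = C² + 1508*C
(Q(37)² + R)*(Z(1871) + 3624215) = ((37²)² - 4800014202719/1988777164192)*(1871*(1508 + 1871) + 3624215) = (1369² - 4800014202719/1988777164192)*(1871*3379 + 3624215) = (1874161 - 4800014202719/1988777164192)*(6322109 + 3624215) = (3727283798805040193/1988777164192)*9946324 = 9268193075716435648150133/497194291048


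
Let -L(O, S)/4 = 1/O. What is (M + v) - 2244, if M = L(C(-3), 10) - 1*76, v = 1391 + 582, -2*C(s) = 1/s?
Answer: -371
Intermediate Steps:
C(s) = -1/(2*s)
L(O, S) = -4/O
v = 1973
M = -100 (M = -4/((-1/2/(-3))) - 1*76 = -4/((-1/2*(-1/3))) - 76 = -4/1/6 - 76 = -4*6 - 76 = -24 - 76 = -100)
(M + v) - 2244 = (-100 + 1973) - 2244 = 1873 - 2244 = -371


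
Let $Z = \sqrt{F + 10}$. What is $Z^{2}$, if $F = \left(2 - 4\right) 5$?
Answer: $0$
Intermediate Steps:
$F = -10$ ($F = \left(-2\right) 5 = -10$)
$Z = 0$ ($Z = \sqrt{-10 + 10} = \sqrt{0} = 0$)
$Z^{2} = 0^{2} = 0$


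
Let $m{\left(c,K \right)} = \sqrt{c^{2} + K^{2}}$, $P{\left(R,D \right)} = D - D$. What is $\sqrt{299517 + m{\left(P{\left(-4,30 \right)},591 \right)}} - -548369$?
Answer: $548369 + 2 \sqrt{75027} \approx 5.4892 \cdot 10^{5}$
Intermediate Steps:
$P{\left(R,D \right)} = 0$
$m{\left(c,K \right)} = \sqrt{K^{2} + c^{2}}$
$\sqrt{299517 + m{\left(P{\left(-4,30 \right)},591 \right)}} - -548369 = \sqrt{299517 + \sqrt{591^{2} + 0^{2}}} - -548369 = \sqrt{299517 + \sqrt{349281 + 0}} + 548369 = \sqrt{299517 + \sqrt{349281}} + 548369 = \sqrt{299517 + 591} + 548369 = \sqrt{300108} + 548369 = 2 \sqrt{75027} + 548369 = 548369 + 2 \sqrt{75027}$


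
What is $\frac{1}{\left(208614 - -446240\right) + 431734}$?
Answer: $\frac{1}{1086588} \approx 9.2031 \cdot 10^{-7}$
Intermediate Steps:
$\frac{1}{\left(208614 - -446240\right) + 431734} = \frac{1}{\left(208614 + 446240\right) + 431734} = \frac{1}{654854 + 431734} = \frac{1}{1086588}$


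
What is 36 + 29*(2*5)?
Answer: 326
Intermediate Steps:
36 + 29*(2*5) = 36 + 29*10 = 36 + 290 = 326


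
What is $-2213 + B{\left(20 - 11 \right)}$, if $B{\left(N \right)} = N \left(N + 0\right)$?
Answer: $-2132$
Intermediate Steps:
$B{\left(N \right)} = N^{2}$ ($B{\left(N \right)} = N N = N^{2}$)
$-2213 + B{\left(20 - 11 \right)} = -2213 + \left(20 - 11\right)^{2} = -2213 + 9^{2} = -2213 + 81 = -2132$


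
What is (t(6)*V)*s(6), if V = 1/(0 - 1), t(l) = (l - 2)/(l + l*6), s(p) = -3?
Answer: 2/7 ≈ 0.28571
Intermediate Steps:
t(l) = (-2 + l)/(7*l) (t(l) = (-2 + l)/(l + 6*l) = (-2 + l)/((7*l)) = (-2 + l)*(1/(7*l)) = (-2 + l)/(7*l))
V = -1 (V = 1/(-1) = -1)
(t(6)*V)*s(6) = (((⅐)*(-2 + 6)/6)*(-1))*(-3) = (((⅐)*(⅙)*4)*(-1))*(-3) = ((2/21)*(-1))*(-3) = -2/21*(-3) = 2/7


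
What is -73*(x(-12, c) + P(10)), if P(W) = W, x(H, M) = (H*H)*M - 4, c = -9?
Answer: 94170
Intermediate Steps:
x(H, M) = -4 + M*H² (x(H, M) = H²*M - 4 = M*H² - 4 = -4 + M*H²)
-73*(x(-12, c) + P(10)) = -73*((-4 - 9*(-12)²) + 10) = -73*((-4 - 9*144) + 10) = -73*((-4 - 1296) + 10) = -73*(-1300 + 10) = -73*(-1290) = 94170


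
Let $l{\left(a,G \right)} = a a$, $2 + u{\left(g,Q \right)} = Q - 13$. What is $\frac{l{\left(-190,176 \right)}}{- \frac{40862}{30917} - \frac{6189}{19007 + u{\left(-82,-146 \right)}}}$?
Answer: $- \frac{1402272688680}{64095371} \approx -21878.0$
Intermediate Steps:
$u{\left(g,Q \right)} = -15 + Q$ ($u{\left(g,Q \right)} = -2 + \left(Q - 13\right) = -2 + \left(-13 + Q\right) = -15 + Q$)
$l{\left(a,G \right)} = a^{2}$
$\frac{l{\left(-190,176 \right)}}{- \frac{40862}{30917} - \frac{6189}{19007 + u{\left(-82,-146 \right)}}} = \frac{\left(-190\right)^{2}}{- \frac{40862}{30917} - \frac{6189}{19007 - 161}} = \frac{36100}{\left(-40862\right) \frac{1}{30917} - \frac{6189}{19007 - 161}} = \frac{36100}{- \frac{40862}{30917} - \frac{6189}{18846}} = \frac{36100}{- \frac{40862}{30917} - \frac{2063}{6282}} = \frac{36100}{- \frac{320476855}{194220594}} = 36100 \left(- \frac{194220594}{320476855}\right) = - \frac{1402272688680}{64095371}$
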